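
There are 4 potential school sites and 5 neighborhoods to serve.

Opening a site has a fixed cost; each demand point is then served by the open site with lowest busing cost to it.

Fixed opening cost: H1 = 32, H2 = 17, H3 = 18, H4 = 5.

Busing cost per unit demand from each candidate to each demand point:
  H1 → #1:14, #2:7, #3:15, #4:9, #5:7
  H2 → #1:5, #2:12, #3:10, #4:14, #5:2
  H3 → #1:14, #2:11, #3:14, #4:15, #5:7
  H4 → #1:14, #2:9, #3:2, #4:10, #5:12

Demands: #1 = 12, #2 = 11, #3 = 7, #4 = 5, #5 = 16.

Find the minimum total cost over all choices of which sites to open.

Open {H2, H4}: assign each demand point to its cheapest open site.
  #1→H2 12×5=60, #2→H4 11×9=99, #3→H4 7×2=14, #4→H4 5×10=50, #5→H2 16×2=32
  busing cost 255, fixed 22 → total 277.
Compare {H1, H2, H4}: busing cost 228 + fixed 54 = 282.
Compare {H2, H3, H4}: busing cost 255 + fixed 40 = 295.
Compare {H1, H2, H3, H4}: busing cost 228 + fixed 72 = 300.
All other subsets cost ≥ 282. Minimum total cost: 277.

277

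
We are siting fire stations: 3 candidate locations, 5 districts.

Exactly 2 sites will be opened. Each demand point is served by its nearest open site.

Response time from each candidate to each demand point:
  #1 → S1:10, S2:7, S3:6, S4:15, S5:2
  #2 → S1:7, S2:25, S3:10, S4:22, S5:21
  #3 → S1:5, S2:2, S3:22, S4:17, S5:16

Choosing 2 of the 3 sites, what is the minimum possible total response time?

Open {#1, #3}.
  S1→#3 5, S2→#3 2, S3→#1 6, S4→#1 15, S5→#1 2  ⇒ total 30.
Compare {#1, #2}: total 37.
Compare {#2, #3}: total 50.

30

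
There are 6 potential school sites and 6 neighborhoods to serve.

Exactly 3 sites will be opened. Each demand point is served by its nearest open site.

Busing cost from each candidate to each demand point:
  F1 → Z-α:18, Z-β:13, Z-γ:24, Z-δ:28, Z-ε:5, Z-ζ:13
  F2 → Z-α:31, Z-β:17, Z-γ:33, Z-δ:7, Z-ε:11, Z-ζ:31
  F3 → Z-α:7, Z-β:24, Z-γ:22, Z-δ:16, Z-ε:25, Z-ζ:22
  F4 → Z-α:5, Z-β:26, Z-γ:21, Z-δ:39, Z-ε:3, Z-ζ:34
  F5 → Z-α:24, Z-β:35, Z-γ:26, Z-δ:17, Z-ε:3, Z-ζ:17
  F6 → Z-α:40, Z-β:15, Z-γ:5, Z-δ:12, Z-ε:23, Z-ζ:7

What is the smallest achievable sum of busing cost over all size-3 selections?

42

Open {F2, F4, F6}.
  Z-α→F4 5, Z-β→F6 15, Z-γ→F6 5, Z-δ→F2 7, Z-ε→F4 3, Z-ζ→F6 7  ⇒ total 42.
Compare {F1, F4, F6}: total 45.
Compare {F3, F4, F6}: total 47.
No size-3 selection does better; minimum is 42.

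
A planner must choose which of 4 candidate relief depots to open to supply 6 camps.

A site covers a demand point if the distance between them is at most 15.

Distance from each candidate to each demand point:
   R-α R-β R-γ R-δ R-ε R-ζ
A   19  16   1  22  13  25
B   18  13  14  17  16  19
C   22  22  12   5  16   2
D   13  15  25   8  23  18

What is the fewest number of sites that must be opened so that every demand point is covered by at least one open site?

3

Coverage sets (demand points within 15 of each site):
  A: {R-γ, R-ε}
  B: {R-β, R-γ}
  C: {R-γ, R-δ, R-ζ}
  D: {R-α, R-β, R-δ}
No 2 sites suffice: every size-2 union leaves at least one demand point uncovered.
But {A, C, D} covers everything, so the minimum is 3.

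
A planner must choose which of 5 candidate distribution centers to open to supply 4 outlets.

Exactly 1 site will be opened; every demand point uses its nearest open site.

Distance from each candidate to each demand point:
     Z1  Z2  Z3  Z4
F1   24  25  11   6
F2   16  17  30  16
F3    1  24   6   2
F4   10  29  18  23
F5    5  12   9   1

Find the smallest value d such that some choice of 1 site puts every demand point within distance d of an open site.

Open {F5}.
  Farthest demand point is Z2 at distance 12 (to F5); all others are ≤ 12.
With {F3} the worst case is 24.
With {F1} the worst case is 25.
No size-1 selection achieves below 12.

12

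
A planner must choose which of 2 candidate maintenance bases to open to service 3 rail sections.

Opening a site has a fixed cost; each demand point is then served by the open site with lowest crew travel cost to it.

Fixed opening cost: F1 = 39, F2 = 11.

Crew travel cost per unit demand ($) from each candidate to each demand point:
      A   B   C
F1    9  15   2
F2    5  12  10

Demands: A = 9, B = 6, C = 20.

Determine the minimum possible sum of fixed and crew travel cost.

207

Open {F1, F2}: assign each demand point to its cheapest open site.
  A→F2 9×5=45, B→F2 6×12=72, C→F1 20×2=40
  crew travel cost 157, fixed 50 → total 207.
Compare {F1}: crew travel cost 211 + fixed 39 = 250.
Compare {F2}: crew travel cost 317 + fixed 11 = 328.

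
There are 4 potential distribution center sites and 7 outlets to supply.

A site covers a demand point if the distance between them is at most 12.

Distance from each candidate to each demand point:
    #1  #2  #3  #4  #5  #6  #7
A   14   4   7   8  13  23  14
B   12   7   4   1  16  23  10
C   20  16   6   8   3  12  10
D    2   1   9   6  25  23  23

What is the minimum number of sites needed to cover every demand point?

2

Coverage sets (demand points within 12 of each site):
  A: {#2, #3, #4}
  B: {#1, #2, #3, #4, #7}
  C: {#3, #4, #5, #6, #7}
  D: {#1, #2, #3, #4}
No single site covers all 7 demand points.
But {B, C} covers everything, so the minimum is 2.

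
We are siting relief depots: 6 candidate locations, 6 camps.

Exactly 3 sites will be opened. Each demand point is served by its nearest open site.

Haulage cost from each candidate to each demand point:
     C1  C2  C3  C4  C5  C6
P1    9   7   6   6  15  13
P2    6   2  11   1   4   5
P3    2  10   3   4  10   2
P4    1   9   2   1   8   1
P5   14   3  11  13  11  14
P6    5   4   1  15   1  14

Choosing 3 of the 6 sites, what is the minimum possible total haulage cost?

7

Open {P2, P4, P6}.
  C1→P4 1, C2→P2 2, C3→P6 1, C4→P2 1, C5→P6 1, C6→P4 1  ⇒ total 7.
Compare {P4, P5, P6}: total 8.
Compare {P1, P4, P6}: total 9.
No size-3 selection does better; minimum is 7.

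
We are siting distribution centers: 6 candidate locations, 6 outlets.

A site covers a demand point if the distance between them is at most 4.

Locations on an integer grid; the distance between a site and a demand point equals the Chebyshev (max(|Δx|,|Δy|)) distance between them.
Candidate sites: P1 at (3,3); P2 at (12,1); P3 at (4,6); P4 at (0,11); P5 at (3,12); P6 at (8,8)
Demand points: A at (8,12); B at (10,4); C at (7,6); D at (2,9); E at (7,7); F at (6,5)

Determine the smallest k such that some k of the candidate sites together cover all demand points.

2

Coverage sets (demand points within 4 of each site):
  P1: {C, E, F}
  P2: {B}
  P3: {C, D, E, F}
  P4: {D}
  P5: {D}
  P6: {A, B, C, E, F}
No single site covers all 6 demand points.
But {P3, P6} covers everything, so the minimum is 2.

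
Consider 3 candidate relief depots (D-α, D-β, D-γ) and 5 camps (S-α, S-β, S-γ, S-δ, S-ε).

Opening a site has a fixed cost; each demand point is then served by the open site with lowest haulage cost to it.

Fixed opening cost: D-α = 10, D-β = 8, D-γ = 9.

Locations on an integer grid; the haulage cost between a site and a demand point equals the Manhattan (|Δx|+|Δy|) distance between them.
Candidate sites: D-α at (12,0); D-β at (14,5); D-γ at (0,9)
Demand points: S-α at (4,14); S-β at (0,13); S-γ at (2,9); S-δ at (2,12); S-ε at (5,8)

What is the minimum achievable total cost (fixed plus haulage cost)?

Open {D-γ}: assign each demand point to its cheapest open site.
  S-α→D-γ 9, S-β→D-γ 4, S-γ→D-γ 2, S-δ→D-γ 5, S-ε→D-γ 6
  haulage cost 26, fixed 9 → total 35.
Compare {D-β, D-γ}: haulage cost 26 + fixed 17 = 43.
Compare {D-α, D-γ}: haulage cost 26 + fixed 19 = 45.
Compare {D-α, D-β, D-γ}: haulage cost 26 + fixed 27 = 53.
All other subsets cost ≥ 43. Minimum total cost: 35.

35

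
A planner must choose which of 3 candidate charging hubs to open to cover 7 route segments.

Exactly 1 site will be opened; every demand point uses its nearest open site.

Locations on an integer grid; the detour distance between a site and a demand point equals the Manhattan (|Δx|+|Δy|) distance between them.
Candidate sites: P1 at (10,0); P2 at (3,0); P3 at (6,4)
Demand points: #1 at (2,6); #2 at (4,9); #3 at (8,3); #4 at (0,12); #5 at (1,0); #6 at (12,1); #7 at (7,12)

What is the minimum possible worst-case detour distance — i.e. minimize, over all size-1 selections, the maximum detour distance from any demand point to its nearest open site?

14

Open {P3}.
  Farthest demand point is #4 at detour distance 14 (to P3); all others are ≤ 14.
With {P2} the worst case is 16.
With {P1} the worst case is 22.
No size-1 selection achieves below 14.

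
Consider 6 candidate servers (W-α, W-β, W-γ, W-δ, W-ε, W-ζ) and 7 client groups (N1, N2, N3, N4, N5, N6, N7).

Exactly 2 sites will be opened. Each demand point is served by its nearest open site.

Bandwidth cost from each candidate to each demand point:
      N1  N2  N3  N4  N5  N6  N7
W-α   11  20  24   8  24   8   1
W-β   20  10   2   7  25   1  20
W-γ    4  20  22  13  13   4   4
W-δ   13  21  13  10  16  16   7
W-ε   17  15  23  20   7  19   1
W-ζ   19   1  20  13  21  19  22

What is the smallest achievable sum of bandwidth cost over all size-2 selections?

41

Open {W-β, W-γ}.
  N1→W-γ 4, N2→W-β 10, N3→W-β 2, N4→W-β 7, N5→W-γ 13, N6→W-β 1, N7→W-γ 4  ⇒ total 41.
Compare {W-β, W-ε}: total 45.
Compare {W-α, W-β}: total 56.
No size-2 selection does better; minimum is 41.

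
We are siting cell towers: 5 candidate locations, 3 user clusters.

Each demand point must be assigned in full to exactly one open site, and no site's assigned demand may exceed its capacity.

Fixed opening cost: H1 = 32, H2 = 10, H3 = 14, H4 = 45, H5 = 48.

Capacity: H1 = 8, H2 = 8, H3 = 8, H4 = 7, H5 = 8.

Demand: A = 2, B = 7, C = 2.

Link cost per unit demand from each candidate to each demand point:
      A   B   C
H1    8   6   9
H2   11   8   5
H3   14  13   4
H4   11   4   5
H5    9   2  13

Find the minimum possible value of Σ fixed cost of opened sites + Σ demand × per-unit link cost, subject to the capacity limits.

104

Open {H2, H5}; cheapest assignment that respects the capacities:
  H2 (cap 8, load 4): A, C — cost 2×11 + 2×5 = 32
  H5 (cap 8, load 7): B — cost 7×2 = 14
  Shipping 46, fixed 58 → total 104.
  Any other capacity-feasible assignment to {H2, H5} ships for at least 46.
Compare {H3, H5}: its best feasible assignment gives total 112.
Compare {H2, H4}: its best feasible assignment gives total 115.
Every other set of open sites that can feasibly serve all demand totals ≥ 112 even under its best assignment. Minimum: 104.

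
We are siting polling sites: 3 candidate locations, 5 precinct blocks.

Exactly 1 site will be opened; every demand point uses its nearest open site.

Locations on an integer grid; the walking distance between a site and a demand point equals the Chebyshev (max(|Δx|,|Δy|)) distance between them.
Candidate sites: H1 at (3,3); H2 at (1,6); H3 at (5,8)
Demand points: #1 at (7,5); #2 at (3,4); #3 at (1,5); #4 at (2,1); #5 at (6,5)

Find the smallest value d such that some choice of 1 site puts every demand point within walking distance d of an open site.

4

Open {H1}.
  Farthest demand point is #1 at walking distance 4 (to H1); all others are ≤ 4.
With {H2} the worst case is 6.
With {H3} the worst case is 7.
No size-1 selection achieves below 4.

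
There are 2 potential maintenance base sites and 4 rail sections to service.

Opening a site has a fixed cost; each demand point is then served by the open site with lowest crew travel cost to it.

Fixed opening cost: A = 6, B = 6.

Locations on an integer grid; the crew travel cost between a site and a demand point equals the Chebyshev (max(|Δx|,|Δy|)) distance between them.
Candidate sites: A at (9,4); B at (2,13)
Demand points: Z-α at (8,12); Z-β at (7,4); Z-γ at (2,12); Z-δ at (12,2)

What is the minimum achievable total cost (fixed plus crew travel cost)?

Open {A, B}: assign each demand point to its cheapest open site.
  Z-α→B 6, Z-β→A 2, Z-γ→B 1, Z-δ→A 3
  crew travel cost 12, fixed 12 → total 24.
Compare {A}: crew travel cost 21 + fixed 6 = 27.
Compare {B}: crew travel cost 27 + fixed 6 = 33.

24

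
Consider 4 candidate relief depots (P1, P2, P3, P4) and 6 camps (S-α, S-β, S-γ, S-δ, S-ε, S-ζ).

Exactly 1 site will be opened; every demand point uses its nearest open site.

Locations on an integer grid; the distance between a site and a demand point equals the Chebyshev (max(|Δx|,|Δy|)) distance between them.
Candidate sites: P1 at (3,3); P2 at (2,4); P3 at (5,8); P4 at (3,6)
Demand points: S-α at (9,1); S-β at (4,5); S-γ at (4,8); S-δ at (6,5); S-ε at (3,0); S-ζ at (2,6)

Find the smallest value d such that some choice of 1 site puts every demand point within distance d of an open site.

6

Open {P1}.
  Farthest demand point is S-α at distance 6 (to P1); all others are ≤ 6.
With {P4} the worst case is 6.
With {P2} the worst case is 7.
No size-1 selection achieves below 6.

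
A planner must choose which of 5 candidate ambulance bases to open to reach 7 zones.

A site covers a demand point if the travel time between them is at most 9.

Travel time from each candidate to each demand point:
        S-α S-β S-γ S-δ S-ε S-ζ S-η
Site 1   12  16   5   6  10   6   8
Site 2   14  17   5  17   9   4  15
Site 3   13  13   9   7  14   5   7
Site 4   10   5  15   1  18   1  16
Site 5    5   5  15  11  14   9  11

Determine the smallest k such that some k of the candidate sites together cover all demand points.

3

Coverage sets (demand points within 9 of each site):
  Site 1: {S-γ, S-δ, S-ζ, S-η}
  Site 2: {S-γ, S-ε, S-ζ}
  Site 3: {S-γ, S-δ, S-ζ, S-η}
  Site 4: {S-β, S-δ, S-ζ}
  Site 5: {S-α, S-β, S-ζ}
No 2 sites suffice: every size-2 union leaves at least one demand point uncovered.
But {Site 1, Site 2, Site 5} covers everything, so the minimum is 3.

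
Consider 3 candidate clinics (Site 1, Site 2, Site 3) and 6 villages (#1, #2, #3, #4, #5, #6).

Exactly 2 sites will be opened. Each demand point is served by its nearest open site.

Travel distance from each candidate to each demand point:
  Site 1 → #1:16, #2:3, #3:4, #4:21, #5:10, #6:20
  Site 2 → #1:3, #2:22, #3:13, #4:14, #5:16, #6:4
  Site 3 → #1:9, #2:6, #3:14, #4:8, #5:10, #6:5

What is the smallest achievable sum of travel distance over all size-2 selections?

Open {Site 1, Site 2}.
  #1→Site 2 3, #2→Site 1 3, #3→Site 1 4, #4→Site 2 14, #5→Site 1 10, #6→Site 2 4  ⇒ total 38.
Compare {Site 1, Site 3}: total 39.
Compare {Site 2, Site 3}: total 44.

38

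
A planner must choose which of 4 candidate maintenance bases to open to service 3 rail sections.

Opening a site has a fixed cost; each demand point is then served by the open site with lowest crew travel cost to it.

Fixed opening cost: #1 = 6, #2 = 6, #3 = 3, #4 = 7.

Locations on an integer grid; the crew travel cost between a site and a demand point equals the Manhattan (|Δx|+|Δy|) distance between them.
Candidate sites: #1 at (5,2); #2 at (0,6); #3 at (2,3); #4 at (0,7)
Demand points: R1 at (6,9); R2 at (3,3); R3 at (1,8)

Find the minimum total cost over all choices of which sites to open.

Open {#3}: assign each demand point to its cheapest open site.
  R1→#3 10, R2→#3 1, R3→#3 6
  crew travel cost 17, fixed 3 → total 20.
Compare {#3, #4}: crew travel cost 11 + fixed 10 = 21.
Compare {#2, #3}: crew travel cost 13 + fixed 9 = 22.
Compare {#2}: crew travel cost 18 + fixed 6 = 24.
All other subsets cost ≥ 21. Minimum total cost: 20.

20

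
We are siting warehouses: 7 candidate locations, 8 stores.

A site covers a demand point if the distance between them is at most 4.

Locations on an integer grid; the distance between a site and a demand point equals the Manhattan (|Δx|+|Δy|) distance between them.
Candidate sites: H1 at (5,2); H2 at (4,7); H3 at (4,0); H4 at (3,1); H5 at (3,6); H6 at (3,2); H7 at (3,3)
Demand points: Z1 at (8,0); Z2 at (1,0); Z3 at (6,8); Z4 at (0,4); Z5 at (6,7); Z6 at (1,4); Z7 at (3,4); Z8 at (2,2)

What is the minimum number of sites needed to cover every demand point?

3

Coverage sets (demand points within 4 of each site):
  H1: {Z7, Z8}
  H2: {Z3, Z5, Z7}
  H3: {Z1, Z2, Z8}
  H4: {Z2, Z7, Z8}
  H5: {Z5, Z6, Z7}
  H6: {Z2, Z6, Z7, Z8}
  H7: {Z4, Z6, Z7, Z8}
No 2 sites suffice: every size-2 union leaves at least one demand point uncovered.
But {H2, H3, H7} covers everything, so the minimum is 3.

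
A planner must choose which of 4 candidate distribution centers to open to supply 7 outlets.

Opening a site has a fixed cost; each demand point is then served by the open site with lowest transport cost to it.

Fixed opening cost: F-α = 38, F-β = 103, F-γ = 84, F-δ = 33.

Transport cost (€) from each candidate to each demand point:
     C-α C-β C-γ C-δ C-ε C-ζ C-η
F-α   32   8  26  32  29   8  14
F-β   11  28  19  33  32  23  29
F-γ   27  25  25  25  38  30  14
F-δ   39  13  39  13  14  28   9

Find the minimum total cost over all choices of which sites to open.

Open {F-α, F-δ}: assign each demand point to its cheapest open site.
  C-α→F-α 32, C-β→F-α 8, C-γ→F-α 26, C-δ→F-δ 13, C-ε→F-δ 14, C-ζ→F-α 8, C-η→F-δ 9
  transport cost 110, fixed 71 → total 181.
Compare {F-α}: transport cost 149 + fixed 38 = 187.
Compare {F-δ}: transport cost 155 + fixed 33 = 188.
Compare {F-β, F-δ}: transport cost 102 + fixed 136 = 238.
All other subsets cost ≥ 187. Minimum total cost: 181.

181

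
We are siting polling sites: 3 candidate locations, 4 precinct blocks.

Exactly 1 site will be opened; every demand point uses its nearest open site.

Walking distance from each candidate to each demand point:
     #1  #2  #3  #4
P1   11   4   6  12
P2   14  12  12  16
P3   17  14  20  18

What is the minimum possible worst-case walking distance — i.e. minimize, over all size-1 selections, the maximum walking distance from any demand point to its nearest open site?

12

Open {P1}.
  Farthest demand point is #4 at walking distance 12 (to P1); all others are ≤ 12.
With {P2} the worst case is 16.
With {P3} the worst case is 20.
No size-1 selection achieves below 12.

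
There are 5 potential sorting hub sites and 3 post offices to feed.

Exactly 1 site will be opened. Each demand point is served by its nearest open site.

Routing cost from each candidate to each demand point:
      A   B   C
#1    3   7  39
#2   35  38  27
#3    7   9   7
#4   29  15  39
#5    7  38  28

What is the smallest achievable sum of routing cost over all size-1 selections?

Open {#3}.
  A→#3 7, B→#3 9, C→#3 7  ⇒ total 23.
Compare {#1}: total 49.
Compare {#5}: total 73.
No size-1 selection does better; minimum is 23.

23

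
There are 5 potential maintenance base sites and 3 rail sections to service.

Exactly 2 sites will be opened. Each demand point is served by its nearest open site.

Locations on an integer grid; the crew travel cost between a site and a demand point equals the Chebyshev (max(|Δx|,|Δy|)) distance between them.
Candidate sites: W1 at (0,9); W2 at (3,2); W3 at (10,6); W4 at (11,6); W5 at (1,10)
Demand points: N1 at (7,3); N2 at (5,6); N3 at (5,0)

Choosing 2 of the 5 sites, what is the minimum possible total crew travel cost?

9

Open {W2, W3}.
  N1→W3 3, N2→W2 4, N3→W2 2  ⇒ total 9.
Compare {W1, W2}: total 10.
Compare {W2, W4}: total 10.
No size-2 selection does better; minimum is 9.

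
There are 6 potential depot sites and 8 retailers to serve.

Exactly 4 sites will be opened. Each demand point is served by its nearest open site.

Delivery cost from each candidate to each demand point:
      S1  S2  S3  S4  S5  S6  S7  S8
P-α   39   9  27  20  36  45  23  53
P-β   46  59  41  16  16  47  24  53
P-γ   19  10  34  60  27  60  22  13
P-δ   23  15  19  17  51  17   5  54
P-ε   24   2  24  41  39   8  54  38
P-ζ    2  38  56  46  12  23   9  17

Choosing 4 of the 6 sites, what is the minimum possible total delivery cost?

Open {P-γ, P-δ, P-ε, P-ζ}.
  S1→P-ζ 2, S2→P-ε 2, S3→P-δ 19, S4→P-δ 17, S5→P-ζ 12, S6→P-ε 8, S7→P-δ 5, S8→P-γ 13  ⇒ total 78.
Compare {P-β, P-δ, P-ε, P-ζ}: total 81.
Compare {P-α, P-δ, P-ε, P-ζ}: total 82.
No size-4 selection does better; minimum is 78.

78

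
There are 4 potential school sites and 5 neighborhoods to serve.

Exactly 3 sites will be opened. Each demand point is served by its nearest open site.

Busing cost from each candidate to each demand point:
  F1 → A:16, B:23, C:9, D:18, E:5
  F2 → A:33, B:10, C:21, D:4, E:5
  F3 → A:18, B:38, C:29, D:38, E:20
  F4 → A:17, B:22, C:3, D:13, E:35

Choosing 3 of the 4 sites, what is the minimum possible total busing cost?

Open {F1, F2, F4}.
  A→F1 16, B→F2 10, C→F4 3, D→F2 4, E→F1 5  ⇒ total 38.
Compare {F2, F3, F4}: total 39.
Compare {F1, F2, F3}: total 44.
No size-3 selection does better; minimum is 38.

38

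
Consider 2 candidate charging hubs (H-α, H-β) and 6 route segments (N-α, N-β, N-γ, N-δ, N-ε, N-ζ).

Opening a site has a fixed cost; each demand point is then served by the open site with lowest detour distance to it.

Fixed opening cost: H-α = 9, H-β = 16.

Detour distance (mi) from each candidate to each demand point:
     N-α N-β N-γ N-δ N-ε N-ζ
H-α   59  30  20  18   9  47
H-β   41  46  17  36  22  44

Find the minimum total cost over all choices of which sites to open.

Open {H-α, H-β}: assign each demand point to its cheapest open site.
  N-α→H-β 41, N-β→H-α 30, N-γ→H-β 17, N-δ→H-α 18, N-ε→H-α 9, N-ζ→H-β 44
  detour distance 159, fixed 25 → total 184.
Compare {H-α}: detour distance 183 + fixed 9 = 192.
Compare {H-β}: detour distance 206 + fixed 16 = 222.

184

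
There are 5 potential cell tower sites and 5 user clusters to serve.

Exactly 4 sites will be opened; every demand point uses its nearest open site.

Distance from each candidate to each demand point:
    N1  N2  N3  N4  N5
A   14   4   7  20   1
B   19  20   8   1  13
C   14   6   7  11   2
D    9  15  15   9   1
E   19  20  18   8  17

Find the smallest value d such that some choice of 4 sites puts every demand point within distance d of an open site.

Open {A, B, C, D}.
  Farthest demand point is N1 at distance 9 (to D); all others are ≤ 9.
With {A, B, D, E} the worst case is 9.
With {A, C, D, E} the worst case is 9.
No size-4 selection achieves below 9.

9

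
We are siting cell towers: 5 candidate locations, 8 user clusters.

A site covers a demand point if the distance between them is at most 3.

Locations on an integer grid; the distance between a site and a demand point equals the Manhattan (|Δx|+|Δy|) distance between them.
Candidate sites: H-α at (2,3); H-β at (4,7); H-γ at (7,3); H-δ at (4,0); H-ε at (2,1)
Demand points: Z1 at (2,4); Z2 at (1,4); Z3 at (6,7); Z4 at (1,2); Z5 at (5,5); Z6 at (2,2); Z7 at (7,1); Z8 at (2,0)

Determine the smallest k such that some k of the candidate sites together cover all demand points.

Coverage sets (demand points within 3 of each site):
  H-α: {Z1, Z2, Z4, Z6, Z8}
  H-β: {Z3, Z5}
  H-γ: {Z7}
  H-δ: {Z8}
  H-ε: {Z1, Z4, Z6, Z8}
No 2 sites suffice: every size-2 union leaves at least one demand point uncovered.
But {H-α, H-β, H-γ} covers everything, so the minimum is 3.

3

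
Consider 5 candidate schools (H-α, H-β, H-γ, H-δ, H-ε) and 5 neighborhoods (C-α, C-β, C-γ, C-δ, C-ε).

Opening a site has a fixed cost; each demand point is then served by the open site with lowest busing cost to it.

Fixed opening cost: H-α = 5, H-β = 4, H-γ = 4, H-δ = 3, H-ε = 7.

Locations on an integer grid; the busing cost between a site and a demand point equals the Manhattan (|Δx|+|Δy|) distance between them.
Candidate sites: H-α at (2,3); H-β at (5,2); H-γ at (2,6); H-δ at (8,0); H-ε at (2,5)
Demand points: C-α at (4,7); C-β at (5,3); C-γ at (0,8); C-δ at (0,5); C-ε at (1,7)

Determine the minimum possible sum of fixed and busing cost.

21

Open {H-β, H-γ}: assign each demand point to its cheapest open site.
  C-α→H-γ 3, C-β→H-β 1, C-γ→H-γ 4, C-δ→H-γ 3, C-ε→H-γ 2
  busing cost 13, fixed 8 → total 21.
Compare {H-γ}: busing cost 18 + fixed 4 = 22.
Compare {H-α, H-γ}: busing cost 15 + fixed 9 = 24.
Compare {H-β, H-γ, H-δ}: busing cost 13 + fixed 11 = 24.
All other subsets cost ≥ 22. Minimum total cost: 21.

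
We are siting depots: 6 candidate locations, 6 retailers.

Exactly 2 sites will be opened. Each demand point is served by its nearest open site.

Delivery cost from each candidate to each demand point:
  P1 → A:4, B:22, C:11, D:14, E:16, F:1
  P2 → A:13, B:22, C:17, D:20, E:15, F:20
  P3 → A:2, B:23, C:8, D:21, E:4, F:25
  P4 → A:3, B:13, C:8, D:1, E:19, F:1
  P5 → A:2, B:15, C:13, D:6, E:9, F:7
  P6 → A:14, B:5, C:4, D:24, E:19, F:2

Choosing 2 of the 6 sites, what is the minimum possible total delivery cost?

Open {P5, P6}.
  A→P5 2, B→P6 5, C→P6 4, D→P5 6, E→P5 9, F→P6 2  ⇒ total 28.
Compare {P3, P4}: total 29.
Compare {P4, P6}: total 33.
No size-2 selection does better; minimum is 28.

28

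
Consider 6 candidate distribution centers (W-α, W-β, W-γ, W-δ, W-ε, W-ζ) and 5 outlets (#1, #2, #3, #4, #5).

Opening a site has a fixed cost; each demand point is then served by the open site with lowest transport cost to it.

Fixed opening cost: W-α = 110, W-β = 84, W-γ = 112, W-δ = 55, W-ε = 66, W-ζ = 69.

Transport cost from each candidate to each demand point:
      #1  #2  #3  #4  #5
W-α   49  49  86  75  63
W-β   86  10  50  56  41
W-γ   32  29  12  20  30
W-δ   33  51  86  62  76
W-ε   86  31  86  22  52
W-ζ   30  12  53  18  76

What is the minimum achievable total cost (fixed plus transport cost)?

Open {W-γ}: assign each demand point to its cheapest open site.
  #1→W-γ 32, #2→W-γ 29, #3→W-γ 12, #4→W-γ 20, #5→W-γ 30
  transport cost 123, fixed 112 → total 235.
Compare {W-ζ}: transport cost 189 + fixed 69 = 258.
Compare {W-γ, W-ζ}: transport cost 102 + fixed 181 = 283.
Compare {W-γ, W-δ}: transport cost 123 + fixed 167 = 290.
All other subsets cost ≥ 258. Minimum total cost: 235.

235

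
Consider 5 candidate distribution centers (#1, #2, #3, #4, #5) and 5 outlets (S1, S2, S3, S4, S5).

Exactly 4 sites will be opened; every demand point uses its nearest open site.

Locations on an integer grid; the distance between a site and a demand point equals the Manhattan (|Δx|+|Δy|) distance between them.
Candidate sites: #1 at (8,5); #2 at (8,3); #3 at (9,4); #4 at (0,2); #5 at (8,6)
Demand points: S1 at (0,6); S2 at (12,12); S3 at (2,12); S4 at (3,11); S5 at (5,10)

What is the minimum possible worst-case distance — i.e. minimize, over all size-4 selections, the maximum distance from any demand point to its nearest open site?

Open {#1, #2, #3, #4}.
  Farthest demand point is S3 at distance 12 (to #4); all others are ≤ 12.
With {#1, #2, #3, #5} the worst case is 12.
With {#1, #2, #4, #5} the worst case is 12.
No size-4 selection achieves below 12.

12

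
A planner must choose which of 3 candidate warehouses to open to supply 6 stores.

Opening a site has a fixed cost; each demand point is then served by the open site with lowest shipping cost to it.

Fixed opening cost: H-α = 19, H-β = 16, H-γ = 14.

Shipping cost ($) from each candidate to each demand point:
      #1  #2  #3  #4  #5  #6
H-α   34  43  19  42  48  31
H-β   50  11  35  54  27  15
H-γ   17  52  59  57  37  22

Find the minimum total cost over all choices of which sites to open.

Open {H-α, H-β, H-γ}: assign each demand point to its cheapest open site.
  #1→H-γ 17, #2→H-β 11, #3→H-α 19, #4→H-α 42, #5→H-β 27, #6→H-β 15
  shipping cost 131, fixed 49 → total 180.
Compare {H-α, H-β}: shipping cost 148 + fixed 35 = 183.
Compare {H-β, H-γ}: shipping cost 159 + fixed 30 = 189.
Compare {H-β}: shipping cost 192 + fixed 16 = 208.
All other subsets cost ≥ 183. Minimum total cost: 180.

180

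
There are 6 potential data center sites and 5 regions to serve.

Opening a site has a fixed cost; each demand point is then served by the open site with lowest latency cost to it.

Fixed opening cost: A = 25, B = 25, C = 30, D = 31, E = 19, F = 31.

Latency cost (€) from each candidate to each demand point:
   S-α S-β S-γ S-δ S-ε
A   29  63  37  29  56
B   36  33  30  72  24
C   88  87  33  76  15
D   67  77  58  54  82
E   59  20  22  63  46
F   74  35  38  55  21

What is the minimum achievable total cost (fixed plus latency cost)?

Open {A, C, E}: assign each demand point to its cheapest open site.
  S-α→A 29, S-β→E 20, S-γ→E 22, S-δ→A 29, S-ε→C 15
  latency cost 115, fixed 74 → total 189.
Compare {A, E}: latency cost 146 + fixed 44 = 190.
Compare {A, B, E}: latency cost 124 + fixed 69 = 193.
Compare {A, B}: latency cost 145 + fixed 50 = 195.
All other subsets cost ≥ 190. Minimum total cost: 189.

189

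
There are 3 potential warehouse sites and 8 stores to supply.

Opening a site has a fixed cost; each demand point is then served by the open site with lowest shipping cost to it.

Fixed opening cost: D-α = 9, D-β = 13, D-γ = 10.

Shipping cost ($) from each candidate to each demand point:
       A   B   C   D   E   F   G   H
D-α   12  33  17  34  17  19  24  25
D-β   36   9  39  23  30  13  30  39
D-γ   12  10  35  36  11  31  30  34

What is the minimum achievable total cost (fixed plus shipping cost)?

Open {D-α, D-β}: assign each demand point to its cheapest open site.
  A→D-α 12, B→D-β 9, C→D-α 17, D→D-β 23, E→D-α 17, F→D-β 13, G→D-α 24, H→D-α 25
  shipping cost 140, fixed 22 → total 162.
Compare {D-α, D-β, D-γ}: shipping cost 134 + fixed 32 = 166.
Compare {D-α, D-γ}: shipping cost 152 + fixed 19 = 171.
Compare {D-α}: shipping cost 181 + fixed 9 = 190.
All other subsets cost ≥ 166. Minimum total cost: 162.

162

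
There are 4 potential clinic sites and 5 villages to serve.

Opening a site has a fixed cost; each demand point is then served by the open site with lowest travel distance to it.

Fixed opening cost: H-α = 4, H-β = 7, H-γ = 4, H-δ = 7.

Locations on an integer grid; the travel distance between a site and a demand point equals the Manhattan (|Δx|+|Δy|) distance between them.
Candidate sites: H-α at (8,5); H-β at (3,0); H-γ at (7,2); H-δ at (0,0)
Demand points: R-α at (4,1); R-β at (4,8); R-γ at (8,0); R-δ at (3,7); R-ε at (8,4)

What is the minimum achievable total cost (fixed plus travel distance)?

30

Open {H-α, H-γ}: assign each demand point to its cheapest open site.
  R-α→H-γ 4, R-β→H-α 7, R-γ→H-γ 3, R-δ→H-α 7, R-ε→H-α 1
  travel distance 22, fixed 8 → total 30.
Compare {H-α}: travel distance 28 + fixed 4 = 32.
Compare {H-γ}: travel distance 28 + fixed 4 = 32.
Compare {H-α, H-β}: travel distance 22 + fixed 11 = 33.
All other subsets cost ≥ 32. Minimum total cost: 30.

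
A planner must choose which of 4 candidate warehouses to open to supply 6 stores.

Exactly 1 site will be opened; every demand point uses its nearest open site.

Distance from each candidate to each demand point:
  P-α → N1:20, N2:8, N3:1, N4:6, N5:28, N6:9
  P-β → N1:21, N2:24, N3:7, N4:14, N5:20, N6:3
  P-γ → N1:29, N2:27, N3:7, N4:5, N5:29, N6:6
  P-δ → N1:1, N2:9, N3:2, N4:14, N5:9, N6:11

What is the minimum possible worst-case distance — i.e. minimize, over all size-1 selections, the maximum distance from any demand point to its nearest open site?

Open {P-δ}.
  Farthest demand point is N4 at distance 14 (to P-δ); all others are ≤ 14.
With {P-β} the worst case is 24.
With {P-α} the worst case is 28.
No size-1 selection achieves below 14.

14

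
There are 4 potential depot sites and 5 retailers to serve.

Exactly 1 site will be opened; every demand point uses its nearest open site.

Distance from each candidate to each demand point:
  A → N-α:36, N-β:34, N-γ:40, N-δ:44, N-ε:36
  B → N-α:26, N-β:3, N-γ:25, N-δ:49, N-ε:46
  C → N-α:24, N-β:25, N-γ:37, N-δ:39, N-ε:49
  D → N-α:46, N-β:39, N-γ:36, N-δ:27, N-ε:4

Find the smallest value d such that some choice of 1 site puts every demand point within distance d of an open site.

Open {A}.
  Farthest demand point is N-δ at distance 44 (to A); all others are ≤ 44.
With {D} the worst case is 46.
With {B} the worst case is 49.
No size-1 selection achieves below 44.

44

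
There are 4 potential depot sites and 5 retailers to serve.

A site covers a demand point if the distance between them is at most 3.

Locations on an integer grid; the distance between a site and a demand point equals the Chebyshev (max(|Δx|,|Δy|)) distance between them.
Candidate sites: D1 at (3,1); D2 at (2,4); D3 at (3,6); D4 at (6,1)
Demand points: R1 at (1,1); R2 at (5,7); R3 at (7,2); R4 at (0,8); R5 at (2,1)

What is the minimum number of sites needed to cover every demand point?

Coverage sets (demand points within 3 of each site):
  D1: {R1, R5}
  D2: {R1, R2, R5}
  D3: {R2, R4}
  D4: {R3}
No 2 sites suffice: every size-2 union leaves at least one demand point uncovered.
But {D1, D3, D4} covers everything, so the minimum is 3.

3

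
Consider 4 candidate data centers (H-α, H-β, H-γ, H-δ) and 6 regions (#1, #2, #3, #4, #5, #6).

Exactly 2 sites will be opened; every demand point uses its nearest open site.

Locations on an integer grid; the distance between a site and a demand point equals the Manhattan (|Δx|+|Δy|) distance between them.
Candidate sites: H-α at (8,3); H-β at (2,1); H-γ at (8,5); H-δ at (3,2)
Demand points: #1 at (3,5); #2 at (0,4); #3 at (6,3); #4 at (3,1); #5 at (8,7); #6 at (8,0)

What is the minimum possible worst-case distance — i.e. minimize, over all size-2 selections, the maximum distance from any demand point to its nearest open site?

5

Open {H-α, H-β}.
  Farthest demand point is #1 at distance 5 (to H-β); all others are ≤ 5.
With {H-α, H-δ} the worst case is 5.
With {H-β, H-γ} the worst case is 5.
No size-2 selection achieves below 5.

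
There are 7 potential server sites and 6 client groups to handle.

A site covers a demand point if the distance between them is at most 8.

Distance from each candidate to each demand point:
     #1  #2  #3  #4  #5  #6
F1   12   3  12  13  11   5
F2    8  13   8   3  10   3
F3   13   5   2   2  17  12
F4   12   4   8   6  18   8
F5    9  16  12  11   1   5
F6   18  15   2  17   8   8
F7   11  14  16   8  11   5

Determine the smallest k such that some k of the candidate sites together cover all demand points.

Coverage sets (demand points within 8 of each site):
  F1: {#2, #6}
  F2: {#1, #3, #4, #6}
  F3: {#2, #3, #4}
  F4: {#2, #3, #4, #6}
  F5: {#5, #6}
  F6: {#3, #5, #6}
  F7: {#4, #6}
No 2 sites suffice: every size-2 union leaves at least one demand point uncovered.
But {F1, F2, F5} covers everything, so the minimum is 3.

3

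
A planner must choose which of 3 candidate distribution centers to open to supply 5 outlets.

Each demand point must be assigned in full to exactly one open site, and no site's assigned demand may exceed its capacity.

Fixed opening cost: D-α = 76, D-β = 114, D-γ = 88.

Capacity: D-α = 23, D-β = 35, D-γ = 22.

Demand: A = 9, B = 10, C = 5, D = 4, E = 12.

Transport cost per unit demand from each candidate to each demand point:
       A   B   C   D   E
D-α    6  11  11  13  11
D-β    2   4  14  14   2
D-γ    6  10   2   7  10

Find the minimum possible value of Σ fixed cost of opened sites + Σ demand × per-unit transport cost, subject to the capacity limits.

322

Open {D-β, D-γ}; cheapest assignment that respects the capacities:
  D-β (cap 35, load 31): A, B, E — cost 9×2 + 10×4 + 12×2 = 82
  D-γ (cap 22, load 9): C, D — cost 5×2 + 4×7 = 38
  Shipping 120, fixed 202 → total 322.
  Any other capacity-feasible assignment to {D-β, D-γ} ships for at least 120.
Compare {D-α, D-β}: its best feasible assignment gives total 379.
Compare {D-α, D-β, D-γ}: its best feasible assignment gives total 398.
Every other set of open sites that can feasibly serve all demand totals ≥ 379 even under its best assignment. Minimum: 322.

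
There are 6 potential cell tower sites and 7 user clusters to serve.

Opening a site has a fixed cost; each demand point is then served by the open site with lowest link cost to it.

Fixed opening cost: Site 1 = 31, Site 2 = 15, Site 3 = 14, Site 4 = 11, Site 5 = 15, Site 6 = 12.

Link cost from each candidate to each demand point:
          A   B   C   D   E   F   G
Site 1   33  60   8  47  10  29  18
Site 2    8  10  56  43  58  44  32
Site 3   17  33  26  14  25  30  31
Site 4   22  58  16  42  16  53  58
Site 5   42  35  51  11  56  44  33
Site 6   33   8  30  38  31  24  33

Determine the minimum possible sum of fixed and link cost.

Open {Site 1, Site 2, Site 5}: assign each demand point to its cheapest open site.
  A→Site 2 8, B→Site 2 10, C→Site 1 8, D→Site 5 11, E→Site 1 10, F→Site 1 29, G→Site 1 18
  link cost 94, fixed 61 → total 155.
Compare {Site 1, Site 3, Site 6}: link cost 99 + fixed 57 = 156.
Compare {Site 1, Site 2, Site 3}: link cost 97 + fixed 60 = 157.
Compare {Site 1, Site 2, Site 5, Site 6}: link cost 87 + fixed 73 = 160.
All other subsets cost ≥ 156. Minimum total cost: 155.

155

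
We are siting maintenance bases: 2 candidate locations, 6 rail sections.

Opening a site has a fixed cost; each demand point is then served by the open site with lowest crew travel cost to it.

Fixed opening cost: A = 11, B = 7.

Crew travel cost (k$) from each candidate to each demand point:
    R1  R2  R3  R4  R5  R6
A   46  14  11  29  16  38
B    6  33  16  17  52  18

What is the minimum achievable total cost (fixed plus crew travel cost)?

100

Open {A, B}: assign each demand point to its cheapest open site.
  R1→B 6, R2→A 14, R3→A 11, R4→B 17, R5→A 16, R6→B 18
  crew travel cost 82, fixed 18 → total 100.
Compare {B}: crew travel cost 142 + fixed 7 = 149.
Compare {A}: crew travel cost 154 + fixed 11 = 165.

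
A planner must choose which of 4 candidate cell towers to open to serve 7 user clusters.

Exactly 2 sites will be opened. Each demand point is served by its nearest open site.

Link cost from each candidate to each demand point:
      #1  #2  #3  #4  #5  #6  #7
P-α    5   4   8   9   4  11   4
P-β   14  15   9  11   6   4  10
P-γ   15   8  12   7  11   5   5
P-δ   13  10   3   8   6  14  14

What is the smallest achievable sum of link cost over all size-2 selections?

Open {P-α, P-γ}.
  #1→P-α 5, #2→P-α 4, #3→P-α 8, #4→P-γ 7, #5→P-α 4, #6→P-γ 5, #7→P-α 4  ⇒ total 37.
Compare {P-α, P-β}: total 38.
Compare {P-α, P-δ}: total 39.
No size-2 selection does better; minimum is 37.

37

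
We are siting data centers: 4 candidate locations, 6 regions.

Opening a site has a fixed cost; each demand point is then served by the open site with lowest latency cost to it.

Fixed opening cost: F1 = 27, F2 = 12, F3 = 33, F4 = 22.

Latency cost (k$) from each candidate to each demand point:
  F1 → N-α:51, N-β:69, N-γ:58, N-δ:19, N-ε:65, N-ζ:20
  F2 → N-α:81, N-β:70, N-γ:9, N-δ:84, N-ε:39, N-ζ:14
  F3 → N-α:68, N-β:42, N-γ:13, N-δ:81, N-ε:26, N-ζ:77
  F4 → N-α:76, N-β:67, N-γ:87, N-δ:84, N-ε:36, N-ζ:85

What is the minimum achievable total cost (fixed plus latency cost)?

231

Open {F1, F3}: assign each demand point to its cheapest open site.
  N-α→F1 51, N-β→F3 42, N-γ→F3 13, N-δ→F1 19, N-ε→F3 26, N-ζ→F1 20
  latency cost 171, fixed 60 → total 231.
Compare {F1, F2, F3}: latency cost 161 + fixed 72 = 233.
Compare {F1, F2}: latency cost 201 + fixed 39 = 240.
Compare {F1, F3, F4}: latency cost 171 + fixed 82 = 253.
All other subsets cost ≥ 233. Minimum total cost: 231.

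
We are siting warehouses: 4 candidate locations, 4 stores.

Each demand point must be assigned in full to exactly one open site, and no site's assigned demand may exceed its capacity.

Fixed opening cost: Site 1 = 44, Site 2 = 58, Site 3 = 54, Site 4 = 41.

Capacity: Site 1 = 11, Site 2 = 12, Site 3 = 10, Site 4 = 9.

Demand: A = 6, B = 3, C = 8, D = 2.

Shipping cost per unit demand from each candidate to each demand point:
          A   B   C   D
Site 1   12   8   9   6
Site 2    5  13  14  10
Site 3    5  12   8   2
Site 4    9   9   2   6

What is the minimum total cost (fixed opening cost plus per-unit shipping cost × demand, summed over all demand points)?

Open {Site 2, Site 4}; cheapest assignment that respects the capacities:
  Site 2 (cap 12, load 11): A, B, D — cost 6×5 + 3×13 + 2×10 = 89
  Site 4 (cap 9, load 8): C — cost 8×2 = 16
  Shipping 105, fixed 99 → total 204.
  Any other capacity-feasible assignment to {Site 2, Site 4} ships for at least 105.
Compare {Site 1, Site 4}: its best feasible assignment gives total 209.
Compare {Site 1, Site 3, Site 4}: its best feasible assignment gives total 213.
Every other set of open sites that can feasibly serve all demand totals ≥ 209 even under its best assignment. Minimum: 204.

204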